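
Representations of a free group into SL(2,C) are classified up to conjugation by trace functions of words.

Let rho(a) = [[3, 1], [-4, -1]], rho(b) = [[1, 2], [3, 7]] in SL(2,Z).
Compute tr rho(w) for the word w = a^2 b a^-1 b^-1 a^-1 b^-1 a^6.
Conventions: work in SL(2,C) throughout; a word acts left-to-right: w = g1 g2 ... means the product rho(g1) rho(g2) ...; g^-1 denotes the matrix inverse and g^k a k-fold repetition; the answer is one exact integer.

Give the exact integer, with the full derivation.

rho(a) = [[3, 1], [-4, -1]]
... * rho(a) = [[3, 1], [-4, -1]]  ->  [[5, 2], [-8, -3]]
... * rho(b) = [[1, 2], [3, 7]]  ->  [[11, 24], [-17, -37]]
... * rho(a^-1) = [[-1, -1], [4, 3]]  ->  [[85, 61], [-131, -94]]
... * rho(b^-1) = [[7, -2], [-3, 1]]  ->  [[412, -109], [-635, 168]]
... * rho(a^-1) = [[-1, -1], [4, 3]]  ->  [[-848, -739], [1307, 1139]]
... * rho(b^-1) = [[7, -2], [-3, 1]]  ->  [[-3719, 957], [5732, -1475]]
... * rho(a) = [[3, 1], [-4, -1]]  ->  [[-14985, -4676], [23096, 7207]]
... * rho(a) = [[3, 1], [-4, -1]]  ->  [[-26251, -10309], [40460, 15889]]
... * rho(a) = [[3, 1], [-4, -1]]  ->  [[-37517, -15942], [57824, 24571]]
... * rho(a) = [[3, 1], [-4, -1]]  ->  [[-48783, -21575], [75188, 33253]]
... * rho(a) = [[3, 1], [-4, -1]]  ->  [[-60049, -27208], [92552, 41935]]
... * rho(a) = [[3, 1], [-4, -1]]  ->  [[-71315, -32841], [109916, 50617]]
tr = -71315 + 50617 = -20698

-20698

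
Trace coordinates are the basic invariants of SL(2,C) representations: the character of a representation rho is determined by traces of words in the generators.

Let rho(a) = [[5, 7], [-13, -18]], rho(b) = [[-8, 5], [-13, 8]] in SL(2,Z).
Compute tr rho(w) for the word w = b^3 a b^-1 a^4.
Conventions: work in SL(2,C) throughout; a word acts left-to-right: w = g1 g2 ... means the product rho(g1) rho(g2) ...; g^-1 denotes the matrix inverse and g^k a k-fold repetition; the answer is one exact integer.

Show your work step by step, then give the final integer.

-250965442

rho(b) = [[-8, 5], [-13, 8]]
... * rho(b) = [[-8, 5], [-13, 8]]  ->  [[-1, 0], [0, -1]]
... * rho(b) = [[-8, 5], [-13, 8]]  ->  [[8, -5], [13, -8]]
... * rho(a) = [[5, 7], [-13, -18]]  ->  [[105, 146], [169, 235]]
... * rho(b^-1) = [[8, -5], [13, -8]]  ->  [[2738, -1693], [4407, -2725]]
... * rho(a) = [[5, 7], [-13, -18]]  ->  [[35699, 49640], [57460, 79899]]
... * rho(a) = [[5, 7], [-13, -18]]  ->  [[-466825, -643627], [-751387, -1035962]]
... * rho(a) = [[5, 7], [-13, -18]]  ->  [[6033026, 8317511], [9710571, 13387607]]
... * rho(a) = [[5, 7], [-13, -18]]  ->  [[-77962513, -107484016], [-125486036, -173002929]]
tr = -77962513 + -173002929 = -250965442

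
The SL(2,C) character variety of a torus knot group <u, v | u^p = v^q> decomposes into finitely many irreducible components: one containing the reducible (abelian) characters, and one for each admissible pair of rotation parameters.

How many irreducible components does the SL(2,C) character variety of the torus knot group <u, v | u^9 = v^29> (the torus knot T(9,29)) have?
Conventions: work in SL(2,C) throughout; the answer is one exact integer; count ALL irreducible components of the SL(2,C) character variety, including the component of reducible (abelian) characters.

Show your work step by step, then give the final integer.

For T(9,29): irreducibility forces the central element u^9 = v^29 to one of +I, -I.
On an irreducible component, tr(u) is locked at 2*cos(pi*alpha/9) for some alpha in 1..8, and tr(v) at 2*cos(pi*beta/29) for some beta in 1..28.
Consistency of u^9 = (-1)^alpha I with v^29 = (-1)^beta I forces alpha = beta (mod 2).
count pairs: odd alpha (4 choices) x odd beta (14), plus even alpha (4) x even beta (14): 4*14 + 4*14 = 112.
components with irreducible characters: 112; plus the single component of reducible (abelian) characters: total 113.

113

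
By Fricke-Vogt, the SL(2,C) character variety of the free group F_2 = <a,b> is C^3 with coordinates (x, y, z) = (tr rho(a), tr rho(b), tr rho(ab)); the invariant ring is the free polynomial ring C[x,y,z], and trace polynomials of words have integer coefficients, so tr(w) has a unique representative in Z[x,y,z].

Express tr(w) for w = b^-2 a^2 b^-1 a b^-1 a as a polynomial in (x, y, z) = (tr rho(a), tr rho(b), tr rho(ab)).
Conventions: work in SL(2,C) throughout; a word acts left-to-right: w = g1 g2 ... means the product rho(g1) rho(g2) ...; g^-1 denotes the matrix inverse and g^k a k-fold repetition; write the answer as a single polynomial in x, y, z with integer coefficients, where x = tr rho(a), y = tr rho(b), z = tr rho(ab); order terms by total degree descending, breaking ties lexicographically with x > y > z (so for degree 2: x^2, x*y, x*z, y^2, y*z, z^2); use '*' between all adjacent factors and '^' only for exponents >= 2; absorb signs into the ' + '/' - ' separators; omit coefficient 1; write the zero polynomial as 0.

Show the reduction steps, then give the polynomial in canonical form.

x^4*y^4 - 3*x^3*y^3*z - x^4*y^2 - x^2*y^4 + 3*x^2*y^2*z^2 + 2*x^3*y*z + 2*x*y^3*z - x*y*z^3 - x^2*z^2 - y^2*z^2 - x*y*z + x^2 + y^2 + z^2 - 2

and tr(a^2) = tr(a) * tr(a) - tr(1)   [square of a] = x^2 - 2
tr(a^3) = tr(a) * tr(a^2) - tr(a)   [square of a] = x^3 - 3*x
tr(a^4) = tr(a) * tr(a^3) - tr(a^2)   [square of a] = x^4 - 4*x^2 + 2
tr(b a^2) = tr(a) * tr(b a) - tr(b)   [square of a] = x*z - y
tr(a^2 b a) = tr(a) * tr(b a^2) - tr(b a)   [square of a] = x^2*z - x*y - z
tr(a^4 b) = tr(a) * tr(a^2 b a) - tr(a^2 b)   [square of a] = x^3*z - x^2*y - 2*x*z + y
tr(a^4 b^-1) = tr(a^4) * tr(b) - tr(a^4 b)   [inverse elimination on b] = x^4*y - x^3*z - 3*x^2*y + 2*x*z + y
tr(a^2 b^-2 a^2) = tr(a^4 b^-1) * tr(b) - tr(a^4)   [inverse elimination on b] = x^4*y^2 - x^3*y*z - x^4 - 3*x^2*y^2 + 2*x*y*z + 4*x^2 + y^2 - 2
and tr(b a b a) = tr(b a) * tr(b a) - tr(1)   [split at a repeated b] = z^2 - 2
next, tr(b a b) = tr(b) * tr(a b) - tr(a)   [square of b] = y*z - x
tr(b a^2 b a) = tr(a) * tr(b a b a) - tr(b a b)   [square of a] = x*z^2 - y*z - x
next, tr(b a^2 b) = tr(b) * tr(a^2 b) - tr(a^2)   [square of b] = x*y*z - x^2 - y^2 + 2
and tr(a^2 b a^2 b) = tr(a) * tr(b a^2 b a) - tr(b a^2 b)   [square of a] = x^2*z^2 - 2*x*y*z + y^2 - 2
tr(a^2 b a^2 b^-1) = tr(a^2 b a^2) * tr(b) - tr(a^2 b a^2 b)   [inverse elimination on b] = x^3*y*z - x^2*y^2 - x^2*z^2 + 2
tr(a^2 b^-2 a^2 b) = tr(a^2 b a^2 b^-1) * tr(b) - tr(a^2 b a^2)   [inverse elimination on b] = x^3*y^2*z - x^2*y^3 - x^2*y*z^2 - x^3*z + x^2*y + 2*x*z + y
and tr(a b^-2 a^2 b^-1 a) = tr(a^2 b^-2 a^2) * tr(b) - tr(a^2 b^-2 a^2 b)   [inverse elimination on b] = x^4*y^3 - 2*x^3*y^2*z - x^4*y - 2*x^2*y^3 + x^2*y*z^2 + x^3*z + 2*x*y^2*z + 3*x^2*y + y^3 - 2*x*z - 3*y
next, tr(a^3 b a b) = tr(a) * tr(a b a b a) - tr(a b a b)   [square of a] = x^2*z^2 - x*y*z - x^2 - z^2 + 2
next, tr(a b a b^-1 a^2) = tr(a^3 b a) * tr(b) - tr(a^3 b a b)   [inverse elimination on b] = x^3*y*z - x^2*y^2 - x^2*z^2 - x*y*z + x^2 + y^2 + z^2 - 2
next, tr(b a b a b a) = tr(b a) * tr(b a b a) - tr(b^-1 a^-1)   [split at a repeated b] = z^3 - 3*z
next, tr(b a b a b) = tr(b) * tr(a b a b) - tr(a b a)   [square of b] = y*z^2 - x*z - y
tr(a^2 b a b a b) = tr(a) * tr(b a b a b a) - tr(b a b a b)   [square of a] = x*z^3 - y*z^2 - 2*x*z + y
tr(a b a b^-1 a^2 b) = tr(a^2 b a b a) * tr(b) - tr(a^2 b a b a b)   [inverse elimination on b] = x^2*y*z^2 - x*y^2*z - x*z^3 - x^2*y + 2*x*z + y
and tr(b^-1 a^2 b^-1 a b a) = tr(a b a b^-1 a^2) * tr(b) - tr(a b a b^-1 a^2 b)   [inverse elimination on b] = x^3*y^2*z - x^2*y^3 - 2*x^2*y*z^2 + x*z^3 + 2*x^2*y + y^3 + y*z^2 - 2*x*z - 3*y
tr(a^2 b^-1 a b a) = tr(a b a^3) * tr(b) - tr(a b a^3 b)   [inverse elimination on b] = x^3*y*z - x^2*y^2 - x^2*z^2 - x*y*z + x^2 + y^2 + z^2 - 2
and tr(a b^-2 a^2 b^-1 a b) = tr(b^-1 a^2 b^-1 a b a) * tr(b) - tr(b^-1 a^2 b^-1 a b a b)   [inverse elimination on b] = x^3*y^3*z - x^2*y^4 - 2*x^2*y^2*z^2 - x^3*y*z + x*y*z^3 + 3*x^2*y^2 + x^2*z^2 + y^4 + y^2*z^2 - x*y*z - x^2 - 4*y^2 - z^2 + 2
tr(b^-2 a^2 b^-1 a b^-1 a) = tr(a b^-2 a^2 b^-1 a) * tr(b) - tr(a b^-2 a^2 b^-1 a b)   [inverse elimination on b] = x^4*y^4 - 3*x^3*y^3*z - x^4*y^2 - x^2*y^4 + 3*x^2*y^2*z^2 + 2*x^3*y*z + 2*x*y^3*z - x*y*z^3 - x^2*z^2 - y^2*z^2 - x*y*z + x^2 + y^2 + z^2 - 2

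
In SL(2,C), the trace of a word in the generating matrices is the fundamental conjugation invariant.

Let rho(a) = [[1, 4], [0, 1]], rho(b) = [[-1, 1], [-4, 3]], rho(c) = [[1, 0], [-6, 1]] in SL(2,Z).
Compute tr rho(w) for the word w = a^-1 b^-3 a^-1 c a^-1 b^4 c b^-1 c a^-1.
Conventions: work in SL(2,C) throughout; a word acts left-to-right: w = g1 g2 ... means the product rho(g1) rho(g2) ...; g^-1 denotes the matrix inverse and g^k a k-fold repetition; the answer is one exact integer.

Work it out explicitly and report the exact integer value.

-4987750

rho(a^-1) = [[1, -4], [0, 1]]
... * rho(b^-1) = [[3, -1], [4, -1]]  ->  [[-13, 3], [4, -1]]
... * rho(b^-1) = [[3, -1], [4, -1]]  ->  [[-27, 10], [8, -3]]
... * rho(b^-1) = [[3, -1], [4, -1]]  ->  [[-41, 17], [12, -5]]
... * rho(a^-1) = [[1, -4], [0, 1]]  ->  [[-41, 181], [12, -53]]
... * rho(c) = [[1, 0], [-6, 1]]  ->  [[-1127, 181], [330, -53]]
... * rho(a^-1) = [[1, -4], [0, 1]]  ->  [[-1127, 4689], [330, -1373]]
... * rho(b) = [[-1, 1], [-4, 3]]  ->  [[-17629, 12940], [5162, -3789]]
... * rho(b) = [[-1, 1], [-4, 3]]  ->  [[-34131, 21191], [9994, -6205]]
... * rho(b) = [[-1, 1], [-4, 3]]  ->  [[-50633, 29442], [14826, -8621]]
... * rho(b) = [[-1, 1], [-4, 3]]  ->  [[-67135, 37693], [19658, -11037]]
... * rho(c) = [[1, 0], [-6, 1]]  ->  [[-293293, 37693], [85880, -11037]]
... * rho(b^-1) = [[3, -1], [4, -1]]  ->  [[-729107, 255600], [213492, -74843]]
... * rho(c) = [[1, 0], [-6, 1]]  ->  [[-2262707, 255600], [662550, -74843]]
... * rho(a^-1) = [[1, -4], [0, 1]]  ->  [[-2262707, 9306428], [662550, -2725043]]
tr = -2262707 + -2725043 = -4987750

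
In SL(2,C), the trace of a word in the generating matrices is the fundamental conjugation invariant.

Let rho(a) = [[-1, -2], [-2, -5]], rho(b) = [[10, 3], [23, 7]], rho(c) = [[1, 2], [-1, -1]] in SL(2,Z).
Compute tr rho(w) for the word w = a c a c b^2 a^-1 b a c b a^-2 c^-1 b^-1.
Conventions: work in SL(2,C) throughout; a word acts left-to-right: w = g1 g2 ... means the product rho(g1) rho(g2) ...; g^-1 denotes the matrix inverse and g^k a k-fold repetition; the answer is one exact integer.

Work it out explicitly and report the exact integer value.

60661815

rho(a) = [[-1, -2], [-2, -5]]
... * rho(c) = [[1, 2], [-1, -1]]  ->  [[1, 0], [3, 1]]
... * rho(a) = [[-1, -2], [-2, -5]]  ->  [[-1, -2], [-5, -11]]
... * rho(c) = [[1, 2], [-1, -1]]  ->  [[1, 0], [6, 1]]
... * rho(b) = [[10, 3], [23, 7]]  ->  [[10, 3], [83, 25]]
... * rho(b) = [[10, 3], [23, 7]]  ->  [[169, 51], [1405, 424]]
... * rho(a^-1) = [[-5, 2], [2, -1]]  ->  [[-743, 287], [-6177, 2386]]
... * rho(b) = [[10, 3], [23, 7]]  ->  [[-829, -220], [-6892, -1829]]
... * rho(a) = [[-1, -2], [-2, -5]]  ->  [[1269, 2758], [10550, 22929]]
... * rho(c) = [[1, 2], [-1, -1]]  ->  [[-1489, -220], [-12379, -1829]]
... * rho(b) = [[10, 3], [23, 7]]  ->  [[-19950, -6007], [-165857, -49940]]
... * rho(a^-1) = [[-5, 2], [2, -1]]  ->  [[87736, -33893], [729405, -281774]]
... * rho(a^-1) = [[-5, 2], [2, -1]]  ->  [[-506466, 209365], [-4210573, 1740584]]
... * rho(c^-1) = [[-1, -2], [1, 1]]  ->  [[715831, 1222297], [5951157, 10161730]]
... * rho(b^-1) = [[7, -3], [-23, 10]]  ->  [[-23102014, 10075477], [-192061691, 83763829]]
tr = -23102014 + 83763829 = 60661815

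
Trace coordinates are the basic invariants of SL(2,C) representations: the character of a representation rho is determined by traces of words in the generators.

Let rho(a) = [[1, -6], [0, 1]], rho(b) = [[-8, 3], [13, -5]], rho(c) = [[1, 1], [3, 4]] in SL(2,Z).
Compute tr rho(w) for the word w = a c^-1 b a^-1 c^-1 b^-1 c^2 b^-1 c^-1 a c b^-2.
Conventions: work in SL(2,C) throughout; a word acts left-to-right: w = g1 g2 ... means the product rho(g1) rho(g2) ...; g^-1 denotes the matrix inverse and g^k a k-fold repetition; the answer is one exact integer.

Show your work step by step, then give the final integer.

-2396947422

rho(a) = [[1, -6], [0, 1]]
... * rho(c^-1) = [[4, -1], [-3, 1]]  ->  [[22, -7], [-3, 1]]
... * rho(b) = [[-8, 3], [13, -5]]  ->  [[-267, 101], [37, -14]]
... * rho(a^-1) = [[1, 6], [0, 1]]  ->  [[-267, -1501], [37, 208]]
... * rho(c^-1) = [[4, -1], [-3, 1]]  ->  [[3435, -1234], [-476, 171]]
... * rho(b^-1) = [[-5, -3], [-13, -8]]  ->  [[-1133, -433], [157, 60]]
... * rho(c) = [[1, 1], [3, 4]]  ->  [[-2432, -2865], [337, 397]]
... * rho(c) = [[1, 1], [3, 4]]  ->  [[-11027, -13892], [1528, 1925]]
... * rho(b^-1) = [[-5, -3], [-13, -8]]  ->  [[235731, 144217], [-32665, -19984]]
... * rho(c^-1) = [[4, -1], [-3, 1]]  ->  [[510273, -91514], [-70708, 12681]]
... * rho(a) = [[1, -6], [0, 1]]  ->  [[510273, -3153152], [-70708, 436929]]
... * rho(c) = [[1, 1], [3, 4]]  ->  [[-8949183, -12102335], [1240079, 1677008]]
... * rho(b^-1) = [[-5, -3], [-13, -8]]  ->  [[202076270, 123666229], [-28001499, -17136301]]
... * rho(b^-1) = [[-5, -3], [-13, -8]]  ->  [[-2618042327, -1595558642], [362779408, 221094905]]
tr = -2618042327 + 221094905 = -2396947422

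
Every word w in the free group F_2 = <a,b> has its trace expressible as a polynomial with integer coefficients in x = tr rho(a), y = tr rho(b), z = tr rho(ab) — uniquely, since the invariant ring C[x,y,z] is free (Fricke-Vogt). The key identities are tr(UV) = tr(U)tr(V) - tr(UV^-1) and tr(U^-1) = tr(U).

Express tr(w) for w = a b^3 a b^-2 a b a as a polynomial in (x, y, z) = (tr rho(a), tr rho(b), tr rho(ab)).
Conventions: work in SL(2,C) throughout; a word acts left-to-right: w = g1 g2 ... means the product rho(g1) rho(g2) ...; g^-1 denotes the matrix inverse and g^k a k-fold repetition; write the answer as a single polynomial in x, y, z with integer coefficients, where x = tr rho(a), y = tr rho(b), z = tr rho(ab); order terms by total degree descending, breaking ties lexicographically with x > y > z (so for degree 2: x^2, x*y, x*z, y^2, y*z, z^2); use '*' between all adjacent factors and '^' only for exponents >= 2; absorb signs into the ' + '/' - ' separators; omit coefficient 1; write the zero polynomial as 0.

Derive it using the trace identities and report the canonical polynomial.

x^2*y^4*z^2 - x^3*y^3*z - 2*x*y^5*z - x*y^3*z^3 + x^2*y^4 - x^2*y^2*z^2 + y^6 + y^4*z^2 + x^3*y*z + 7*x*y^3*z + x*y*z^3 - 2*x^2*y^2 + x^2*z^2 - 6*y^4 - 2*y^2*z^2 - 6*x*y*z + 9*y^2 - 2

trace(a b a b) = trace(b a)*trace(b a) - trace(1)   [split at a repeated b] = z^2 - 2
trace(a b a) = trace(a)*trace(b a) - trace(b)   [square of a] = x*z - y
next, trace(b a b a b) = trace(b)*trace(a b a b) - trace(a b a)   [square of b] = y*z^2 - x*z - y
trace(b^3 a b a) = trace(b)*trace(b a b a b) - trace(b a b a)   [square of b] = y^2*z^2 - x*y*z - y^2 - z^2 + 2
trace(b a b) = trace(b)*trace(a b) - trace(a)   [square of b] = y*z - x
and trace(b^2 a b) = trace(b)*trace(b a b) - trace(b a)   [square of b] = y^2*z - x*y - z
and trace(b^3 a b) = trace(b)*trace(b^2 a b) - trace(b^2 a)   [square of b] = y^3*z - x*y^2 - 2*y*z + x
trace(b a^2 b^3 a) = trace(a)*trace(b^3 a b a) - trace(b^3 a b)   [square of a] = x*y^2*z^2 - x^2*y*z - y^3*z - x*z^2 + 2*y*z + x
trace(b^2) = trace(b)*trace(b) - trace(1)   [square of b] = y^2 - 2
trace(b a^2 b) = trace(a)*trace(b^2 a) - trace(b^2)   [square of a] = x*y*z - x^2 - y^2 + 2
trace(b^2 a^2 b) = trace(b)*trace(b a^2 b) - trace(b a^2)   [square of b] = x*y^2*z - x^2*y - y^3 - x*z + 3*y
and trace(b a^2 b^3) = trace(b)*trace(b^2 a^2 b) - trace(b^2 a^2)   [square of b] = x*y^3*z - x^2*y^2 - y^4 - 2*x*y*z + x^2 + 4*y^2 - 2
trace(a b a^2 b^3 a) = trace(a)*trace(b a^2 b^3 a) - trace(b a^2 b^3)   [square of a] = x^2*y^2*z^2 - x^3*y*z - 2*x*y^3*z + x^2*y^2 - x^2*z^2 + y^4 + 4*x*y*z - 4*y^2 + 2
trace(b a b a b a) = trace(a b)*trace(a b a b) - trace(a^-1 b^-1)   [split at a repeated a] = z^3 - 3*z
next, trace(a b a b a^2 b) = trace(a)*trace(b a b a b a) - trace(b a b a b)   [square of a] = x*z^3 - y*z^2 - 2*x*z + y
trace(a b a b a) = trace(a)*trace(b a b a) - trace(b a b)   [square of a] = x*z^2 - y*z - x
trace(a b a b a^2) = trace(a)*trace(a b a b a) - trace(a b a b)   [square of a] = x^2*z^2 - x*y*z - x^2 - z^2 + 2
trace(a b a b a^2 b^2) = trace(b)*trace(a b a b a^2 b) - trace(a b a b a^2)   [square of b] = x*y*z^3 - x^2*z^2 - y^2*z^2 - x*y*z + x^2 + y^2 + z^2 - 2
next, trace(a b a^2 b^3 a b) = trace(b)*trace(a b a b a^2 b^2) - trace(a b a b a^2 b)   [square of b] = x*y^2*z^3 - x^2*y*z^2 - y^3*z^2 - x*y^2*z - x*z^3 + x^2*y + y^3 + 2*y*z^2 + 2*x*z - 3*y
and trace(a b a^2 b^3 a b^-1) = trace(a b a^2 b^3 a)*trace(b) - trace(a b a^2 b^3 a b)   [inverse elimination on b] = x^2*y^3*z^2 - x^3*y^2*z - 2*x*y^4*z - x*y^2*z^3 + x^2*y^3 + y^5 + y^3*z^2 + 5*x*y^2*z + x*z^3 - x^2*y - 5*y^3 - 2*y*z^2 - 2*x*z + 5*y
trace(a b^3 a b^-2 a b a) = trace(a b a^2 b^3 a b^-1)*trace(b) - trace(a b a^2 b^3 a)   [inverse elimination on b] = x^2*y^4*z^2 - x^3*y^3*z - 2*x*y^5*z - x*y^3*z^3 + x^2*y^4 - x^2*y^2*z^2 + y^6 + y^4*z^2 + x^3*y*z + 7*x*y^3*z + x*y*z^3 - 2*x^2*y^2 + x^2*z^2 - 6*y^4 - 2*y^2*z^2 - 6*x*y*z + 9*y^2 - 2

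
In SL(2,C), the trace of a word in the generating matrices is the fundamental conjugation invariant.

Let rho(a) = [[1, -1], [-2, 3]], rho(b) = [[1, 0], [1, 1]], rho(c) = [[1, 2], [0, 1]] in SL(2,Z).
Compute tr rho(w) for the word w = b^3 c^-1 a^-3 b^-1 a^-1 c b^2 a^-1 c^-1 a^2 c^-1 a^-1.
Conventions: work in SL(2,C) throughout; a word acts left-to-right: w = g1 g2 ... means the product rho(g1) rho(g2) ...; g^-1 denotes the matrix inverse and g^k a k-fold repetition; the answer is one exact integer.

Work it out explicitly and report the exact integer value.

125475

rho(b) = [[1, 0], [1, 1]]
... * rho(b) = [[1, 0], [1, 1]]  ->  [[1, 0], [2, 1]]
... * rho(b) = [[1, 0], [1, 1]]  ->  [[1, 0], [3, 1]]
... * rho(c^-1) = [[1, -2], [0, 1]]  ->  [[1, -2], [3, -5]]
... * rho(a^-1) = [[3, 1], [2, 1]]  ->  [[-1, -1], [-1, -2]]
... * rho(a^-1) = [[3, 1], [2, 1]]  ->  [[-5, -2], [-7, -3]]
... * rho(a^-1) = [[3, 1], [2, 1]]  ->  [[-19, -7], [-27, -10]]
... * rho(b^-1) = [[1, 0], [-1, 1]]  ->  [[-12, -7], [-17, -10]]
... * rho(a^-1) = [[3, 1], [2, 1]]  ->  [[-50, -19], [-71, -27]]
... * rho(c) = [[1, 2], [0, 1]]  ->  [[-50, -119], [-71, -169]]
... * rho(b) = [[1, 0], [1, 1]]  ->  [[-169, -119], [-240, -169]]
... * rho(b) = [[1, 0], [1, 1]]  ->  [[-288, -119], [-409, -169]]
... * rho(a^-1) = [[3, 1], [2, 1]]  ->  [[-1102, -407], [-1565, -578]]
... * rho(c^-1) = [[1, -2], [0, 1]]  ->  [[-1102, 1797], [-1565, 2552]]
... * rho(a) = [[1, -1], [-2, 3]]  ->  [[-4696, 6493], [-6669, 9221]]
... * rho(a) = [[1, -1], [-2, 3]]  ->  [[-17682, 24175], [-25111, 34332]]
... * rho(c^-1) = [[1, -2], [0, 1]]  ->  [[-17682, 59539], [-25111, 84554]]
... * rho(a^-1) = [[3, 1], [2, 1]]  ->  [[66032, 41857], [93775, 59443]]
tr = 66032 + 59443 = 125475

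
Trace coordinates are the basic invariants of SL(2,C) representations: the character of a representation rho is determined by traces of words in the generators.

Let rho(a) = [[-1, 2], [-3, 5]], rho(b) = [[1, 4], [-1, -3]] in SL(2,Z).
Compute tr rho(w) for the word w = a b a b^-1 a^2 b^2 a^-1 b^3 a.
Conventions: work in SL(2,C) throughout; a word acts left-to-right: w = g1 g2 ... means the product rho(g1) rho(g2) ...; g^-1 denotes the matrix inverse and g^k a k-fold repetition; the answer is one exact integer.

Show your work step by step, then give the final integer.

rho(a) = [[-1, 2], [-3, 5]]
... * rho(b) = [[1, 4], [-1, -3]]  ->  [[-3, -10], [-8, -27]]
... * rho(a) = [[-1, 2], [-3, 5]]  ->  [[33, -56], [89, -151]]
... * rho(b^-1) = [[-3, -4], [1, 1]]  ->  [[-155, -188], [-418, -507]]
... * rho(a) = [[-1, 2], [-3, 5]]  ->  [[719, -1250], [1939, -3371]]
... * rho(a) = [[-1, 2], [-3, 5]]  ->  [[3031, -4812], [8174, -12977]]
... * rho(b) = [[1, 4], [-1, -3]]  ->  [[7843, 26560], [21151, 71627]]
... * rho(b) = [[1, 4], [-1, -3]]  ->  [[-18717, -48308], [-50476, -130277]]
... * rho(a^-1) = [[5, -2], [3, -1]]  ->  [[-238509, 85742], [-643211, 231229]]
... * rho(b) = [[1, 4], [-1, -3]]  ->  [[-324251, -1211262], [-874440, -3266531]]
... * rho(b) = [[1, 4], [-1, -3]]  ->  [[887011, 2336782], [2392091, 6301833]]
... * rho(b) = [[1, 4], [-1, -3]]  ->  [[-1449771, -3462302], [-3909742, -9337135]]
... * rho(a) = [[-1, 2], [-3, 5]]  ->  [[11836677, -20211052], [31921147, -54505159]]
tr = 11836677 + -54505159 = -42668482

-42668482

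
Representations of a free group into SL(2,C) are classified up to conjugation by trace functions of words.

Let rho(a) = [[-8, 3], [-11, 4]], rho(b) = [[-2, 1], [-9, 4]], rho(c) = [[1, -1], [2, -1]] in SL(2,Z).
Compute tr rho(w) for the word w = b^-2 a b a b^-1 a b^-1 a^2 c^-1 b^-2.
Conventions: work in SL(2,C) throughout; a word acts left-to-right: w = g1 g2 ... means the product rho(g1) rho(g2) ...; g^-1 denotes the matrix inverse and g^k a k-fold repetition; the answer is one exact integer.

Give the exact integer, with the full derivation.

rho(b^-1) = [[4, -1], [9, -2]]
... * rho(b^-1) = [[4, -1], [9, -2]]  ->  [[7, -2], [18, -5]]
... * rho(a) = [[-8, 3], [-11, 4]]  ->  [[-34, 13], [-89, 34]]
... * rho(b) = [[-2, 1], [-9, 4]]  ->  [[-49, 18], [-128, 47]]
... * rho(a) = [[-8, 3], [-11, 4]]  ->  [[194, -75], [507, -196]]
... * rho(b^-1) = [[4, -1], [9, -2]]  ->  [[101, -44], [264, -115]]
... * rho(a) = [[-8, 3], [-11, 4]]  ->  [[-324, 127], [-847, 332]]
... * rho(b^-1) = [[4, -1], [9, -2]]  ->  [[-153, 70], [-400, 183]]
... * rho(a) = [[-8, 3], [-11, 4]]  ->  [[454, -179], [1187, -468]]
... * rho(a) = [[-8, 3], [-11, 4]]  ->  [[-1663, 646], [-4348, 1689]]
... * rho(c^-1) = [[-1, 1], [-2, 1]]  ->  [[371, -1017], [970, -2659]]
... * rho(b^-1) = [[4, -1], [9, -2]]  ->  [[-7669, 1663], [-20051, 4348]]
... * rho(b^-1) = [[4, -1], [9, -2]]  ->  [[-15709, 4343], [-41072, 11355]]
tr = -15709 + 11355 = -4354

-4354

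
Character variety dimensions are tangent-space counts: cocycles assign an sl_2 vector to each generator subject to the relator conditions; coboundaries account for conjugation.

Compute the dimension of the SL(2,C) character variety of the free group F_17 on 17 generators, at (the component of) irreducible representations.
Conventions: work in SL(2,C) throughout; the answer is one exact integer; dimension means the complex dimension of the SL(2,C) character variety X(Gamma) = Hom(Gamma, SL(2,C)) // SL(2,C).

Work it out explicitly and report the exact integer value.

Gamma = F_17 has 17 generators and no relators.
So Z^1 = (sl_2)^17 in full: dim Z^1 = 51.
dim B^1 = 3: the coboundary map is injective because an irreducible image has centralizer 0 in sl_2.
dim H^1 = 51 - 3 = 48, which is dim X.

48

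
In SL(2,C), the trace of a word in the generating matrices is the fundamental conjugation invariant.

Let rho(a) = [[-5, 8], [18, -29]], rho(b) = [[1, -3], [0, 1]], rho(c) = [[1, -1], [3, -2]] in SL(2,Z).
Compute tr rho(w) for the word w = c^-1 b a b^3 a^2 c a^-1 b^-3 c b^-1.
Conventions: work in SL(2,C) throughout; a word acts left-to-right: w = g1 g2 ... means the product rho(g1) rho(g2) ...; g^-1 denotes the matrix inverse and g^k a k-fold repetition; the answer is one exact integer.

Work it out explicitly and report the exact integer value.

8036937767

rho(c^-1) = [[-2, 1], [-3, 1]]
... * rho(b) = [[1, -3], [0, 1]]  ->  [[-2, 7], [-3, 10]]
... * rho(a) = [[-5, 8], [18, -29]]  ->  [[136, -219], [195, -314]]
... * rho(b) = [[1, -3], [0, 1]]  ->  [[136, -627], [195, -899]]
... * rho(b) = [[1, -3], [0, 1]]  ->  [[136, -1035], [195, -1484]]
... * rho(b) = [[1, -3], [0, 1]]  ->  [[136, -1443], [195, -2069]]
... * rho(a) = [[-5, 8], [18, -29]]  ->  [[-26654, 42935], [-38217, 61561]]
... * rho(a) = [[-5, 8], [18, -29]]  ->  [[906100, -1458347], [1299183, -2091005]]
... * rho(c) = [[1, -1], [3, -2]]  ->  [[-3468941, 2010594], [-4973832, 2882827]]
... * rho(a^-1) = [[-29, -8], [-18, -5]]  ->  [[64408597, 17698558], [92350242, 25376521]]
... * rho(b^-1) = [[1, 3], [0, 1]]  ->  [[64408597, 210924349], [92350242, 302427247]]
... * rho(b^-1) = [[1, 3], [0, 1]]  ->  [[64408597, 404150140], [92350242, 579477973]]
... * rho(b^-1) = [[1, 3], [0, 1]]  ->  [[64408597, 597375931], [92350242, 856528699]]
... * rho(c) = [[1, -1], [3, -2]]  ->  [[1856536390, -1259160459], [2661936339, -1805407640]]
... * rho(b^-1) = [[1, 3], [0, 1]]  ->  [[1856536390, 4310448711], [2661936339, 6180401377]]
tr = 1856536390 + 6180401377 = 8036937767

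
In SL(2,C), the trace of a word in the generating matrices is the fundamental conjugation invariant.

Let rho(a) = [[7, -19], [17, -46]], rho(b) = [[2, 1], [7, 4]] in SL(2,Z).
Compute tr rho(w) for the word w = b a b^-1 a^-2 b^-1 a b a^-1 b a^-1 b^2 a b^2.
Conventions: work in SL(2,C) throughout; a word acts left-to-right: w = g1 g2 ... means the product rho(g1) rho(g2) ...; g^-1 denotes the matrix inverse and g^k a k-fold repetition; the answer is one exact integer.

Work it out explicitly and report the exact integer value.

rho(b) = [[2, 1], [7, 4]]
... * rho(a) = [[7, -19], [17, -46]]  ->  [[31, -84], [117, -317]]
... * rho(b^-1) = [[4, -1], [-7, 2]]  ->  [[712, -199], [2687, -751]]
... * rho(a^-1) = [[-46, 19], [-17, 7]]  ->  [[-29369, 12135], [-110835, 45796]]
... * rho(a^-1) = [[-46, 19], [-17, 7]]  ->  [[1144679, -473066], [4319878, -1785293]]
... * rho(b^-1) = [[4, -1], [-7, 2]]  ->  [[7890178, -2090811], [29776563, -7890464]]
... * rho(a) = [[7, -19], [17, -46]]  ->  [[19687459, -53736076], [74298053, -202793353]]
... * rho(b) = [[2, 1], [7, 4]]  ->  [[-336777614, -195256845], [-1270957365, -736875359]]
... * rho(a^-1) = [[-46, 19], [-17, 7]]  ->  [[18811136609, -7765572581], [70990919893, -29306317448]]
... * rho(b) = [[2, 1], [7, 4]]  ->  [[-16736734849, -12251153715], [-63162382350, -46234349899]]
... * rho(a^-1) = [[-46, 19], [-17, 7]]  ->  [[978159416209, -403756038136], [3691453536383, -1523725713943]]
... * rho(b) = [[2, 1], [7, 4]]  ->  [[-869973434534, -636864736335], [-3283172924835, -2403449319389]]
... * rho(b) = [[2, 1], [7, 4]]  ->  [[-6198000023413, -3417432379874], [-23390491085393, -12896970202391]]
... * rho(a) = [[7, -19], [17, -46]]  ->  [[-101482350621749, 274963889919051], [-382981931038398, 1037679959932453]]
... * rho(b) = [[2, 1], [7, 4]]  ->  [[1721782528189859, 998373209054455], [6497795857450375, 3767737908691414]]
... * rho(b) = [[2, 1], [7, 4]]  ->  [[10432177519760903, 5715275364407679], [39369757075740648, 21568747492216031]]
tr = 10432177519760903 + 21568747492216031 = 32000925011976934

32000925011976934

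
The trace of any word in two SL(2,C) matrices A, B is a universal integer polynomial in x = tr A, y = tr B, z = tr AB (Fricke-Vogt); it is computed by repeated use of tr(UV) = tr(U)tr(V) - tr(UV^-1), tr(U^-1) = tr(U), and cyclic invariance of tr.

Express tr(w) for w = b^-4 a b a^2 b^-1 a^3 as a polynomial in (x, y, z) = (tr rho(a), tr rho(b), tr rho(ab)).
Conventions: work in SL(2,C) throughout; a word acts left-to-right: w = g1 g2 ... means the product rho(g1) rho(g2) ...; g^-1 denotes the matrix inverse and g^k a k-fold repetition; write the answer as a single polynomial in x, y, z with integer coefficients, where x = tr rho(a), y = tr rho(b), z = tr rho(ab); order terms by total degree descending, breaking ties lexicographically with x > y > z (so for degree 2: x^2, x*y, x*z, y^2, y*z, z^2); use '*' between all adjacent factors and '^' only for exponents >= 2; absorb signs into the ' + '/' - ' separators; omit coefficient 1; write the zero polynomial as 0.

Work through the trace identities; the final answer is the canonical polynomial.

x^5*y^5*z - x^4*y^6 - 2*x^4*y^4*z^2 - 3*x^5*y^3*z - x^3*y^5*z + x^3*y^3*z^3 + 4*x^4*y^4 + 5*x^4*y^2*z^2 + 2*x^2*y^6 + 3*x^2*y^4*z^2 + x^5*y*z + 3*x^3*y^3*z - 2*x^3*y*z^3 - x*y^5*z - x*y^3*z^3 - 3*x^4*y^2 - x^4*z^2 - 8*x^2*y^4 - 8*x^2*y^2*z^2 + 3*x*y^3*z + 2*x*y*z^3 + 5*x^2*y^2 + 2*x^2*z^2 - y^4 - 2*x*y*z + x^2 + 4*y^2 - 2

trace(b a^2) = trace(a)*trace(b a) - trace(b) = x*z - y
trace(b a^3) = trace(a)*trace(b a^2) - trace(b a) = x^2*z - x*y - z
reduce: trace(a b a^3) = trace(a)*trace(b a^3) - trace(b a^2) = x^3*z - x^2*y - 2*x*z + y
trace(a b a^4) = trace(a)*trace(a b a^3) - trace(a b a^2) = x^4*z - x^3*y - 3*x^2*z + 2*x*y + z
reduce: trace(a b a^5) = trace(a)*trace(a b a^4) - trace(a b a^3) = x^5*z - x^4*y - 4*x^3*z + 3*x^2*y + 3*x*z - y
reduce: trace(b a b a) = trace(a b)*trace(a b) - trace(1)   [split at repeated a] = z^2 - 2
trace(b a b) = trace(b)*trace(a b) - trace(a) = y*z - x
trace(b a b a^2) = trace(a)*trace(b a b a) - trace(b a b) = x*z^2 - y*z - x
trace(b a b a^3) = trace(a)*trace(b a b a^2) - trace(b a b a) = x^2*z^2 - x*y*z - x^2 - z^2 + 2
so trace(a^2 b a b a^2) = trace(a)*trace(b a b a^3) - trace(b a b a^2) = x^3*z^2 - x^2*y*z - x^3 - 2*x*z^2 + y*z + 3*x
trace(a b a^5 b) = trace(a)*trace(a^2 b a b a^2) - trace(a^2 b a b a) = x^4*z^2 - x^3*y*z - x^4 - 3*x^2*z^2 + 2*x*y*z + 4*x^2 + z^2 - 2
reduce: trace(b^-1 a b a^5) = trace(a b a^5)*trace(b) - trace(a b a^5 b) = x^5*y*z - x^4*y^2 - x^4*z^2 - 3*x^3*y*z + x^4 + 3*x^2*y^2 + 3*x^2*z^2 + x*y*z - 4*x^2 - y^2 - z^2 + 2
so trace(a b a^5 b^-2) = trace(b^-1 a b a^5)*trace(b) - trace(b^-1 a b a^5 b) = x^5*y^2*z - x^4*y^3 - x^4*y*z^2 - x^5*z - 3*x^3*y^2*z + 2*x^4*y + 3*x^2*y^3 + 3*x^2*y*z^2 + 4*x^3*z + x*y^2*z - 7*x^2*y - y^3 - y*z^2 - 3*x*z + 3*y
trace(a b a^5 b^-3) = trace(a b a^5 b^-2)*trace(b) - trace(a b a^5 b^-1) = x^5*y^3*z - x^4*y^4 - x^4*y^2*z^2 - 2*x^5*y*z - 3*x^3*y^3*z + 3*x^4*y^2 + x^4*z^2 + 3*x^2*y^4 + 3*x^2*y^2*z^2 + 7*x^3*y*z + x*y^3*z - x^4 - 10*x^2*y^2 - 3*x^2*z^2 - y^4 - y^2*z^2 - 4*x*y*z + 4*x^2 + 4*y^2 + z^2 - 2
trace(a^3 b^-4 a b a^2) = trace(a b a^5 b^-3)*trace(b) - trace(a b a^5 b^-2) = x^5*y^4*z - x^4*y^5 - x^4*y^3*z^2 - 3*x^5*y^2*z - 3*x^3*y^4*z + 4*x^4*y^3 + 2*x^4*y*z^2 + 3*x^2*y^5 + 3*x^2*y^3*z^2 + x^5*z + 10*x^3*y^2*z + x*y^4*z - 3*x^4*y - 13*x^2*y^3 - 6*x^2*y*z^2 - y^5 - y^3*z^2 - 4*x^3*z - 5*x*y^2*z + 11*x^2*y + 5*y^3 + 2*y*z^2 + 3*x*z - 5*y
trace(b^2) = trace(b)*trace(b) - trace(1) = y^2 - 2
trace(b a^2 b) = trace(a)*trace(b^2 a) - trace(b^2) = x*y*z - x^2 - y^2 + 2
trace(a b a^2 b a) = trace(a)*trace(b a^2 b a) - trace(b a^2 b) = x^2*z^2 - 2*x*y*z + y^2 - 2
trace(a b a^2 b a^2) = trace(a)*trace(a b a^2 b a) - trace(a b a^2 b) = x^3*z^2 - 2*x^2*y*z + x*y^2 - x*z^2 + y*z - x
reduce: trace(a b a^2 b a^3) = trace(a)*trace(a b a^2 b a^2) - trace(a b a^2 b a) = x^4*z^2 - 2*x^3*y*z + x^2*y^2 - 2*x^2*z^2 + 3*x*y*z - x^2 - y^2 + 2
trace(b a b a b a) = trace(b a)*trace(b a b a) - trace(b^-1 a^-1)   [split at repeated b] = z^3 - 3*z
trace(b a b a b) = trace(b)*trace(a b a b) - trace(a b a) = y*z^2 - x*z - y
trace(b a b a^2 b a) = trace(a)*trace(b a b a b a) - trace(b a b a b) = x*z^3 - y*z^2 - 2*x*z + y
so trace(b a b a^2 b) = trace(b)*trace(a b a^2 b) - trace(a b a^2) = x*y*z^2 - x^2*z - y^2*z + z
trace(b a b a^2 b a^2) = trace(a)*trace(b a b a^2 b a) - trace(b a b a^2 b) = x^2*z^3 - 2*x*y*z^2 - x^2*z + y^2*z + x*y - z
trace(a b a^2 b a^3 b) = trace(a)*trace(b a b a^2 b a^2) - trace(b a b a^2 b a) = x^3*z^3 - 2*x^2*y*z^2 - x^3*z + x*y^2*z - x*z^3 + x^2*y + y*z^2 + x*z - y
trace(b^-1 a b a^2 b a^3) = trace(a b a^2 b a^3)*trace(b) - trace(a b a^2 b a^3 b) = x^4*y*z^2 - 2*x^3*y^2*z - x^3*z^3 + x^2*y^3 + x^3*z + 2*x*y^2*z + x*z^3 - 2*x^2*y - y^3 - y*z^2 - x*z + 3*y
trace(b^-1 a b a^2 b a^3 b^-1) = trace(b^-1 a b a^2 b a^3)*trace(b) - trace(b^-1 a b a^2 b a^3 b) = x^4*y^2*z^2 - 2*x^3*y^3*z - x^3*y*z^3 - x^4*z^2 + x^2*y^4 + 3*x^3*y*z + 2*x*y^3*z + x*y*z^3 - 3*x^2*y^2 + 2*x^2*z^2 - y^4 - y^2*z^2 - 4*x*y*z + x^2 + 4*y^2 - 2
trace(a b a^2 b a^3 b^-3) = trace(b^-1 a b a^2 b a^3 b^-1)*trace(b) - trace(b^-1 a b a^2 b a^3) = x^4*y^3*z^2 - 2*x^3*y^4*z - x^3*y^2*z^3 - 2*x^4*y*z^2 + x^2*y^5 + 5*x^3*y^2*z + x^3*z^3 + 2*x*y^4*z + x*y^2*z^3 - 4*x^2*y^3 + 2*x^2*y*z^2 - y^5 - y^3*z^2 - x^3*z - 6*x*y^2*z - x*z^3 + 3*x^2*y + 5*y^3 + y*z^2 + x*z - 5*y
reduce: trace(a^3 b^-4 a b a^2 b) = trace(a b a^2 b a^3 b^-3)*trace(b) - trace(a b a^2 b a^3 b^-2) = x^4*y^4*z^2 - 2*x^3*y^5*z - x^3*y^3*z^3 - 3*x^4*y^2*z^2 + x^2*y^6 + 7*x^3*y^3*z + 2*x^3*y*z^3 + 2*x*y^5*z + x*y^3*z^3 + x^4*z^2 - 5*x^2*y^4 + 2*x^2*y^2*z^2 - y^6 - y^4*z^2 - 4*x^3*y*z - 8*x*y^3*z - 2*x*y*z^3 + 6*x^2*y^2 - 2*x^2*z^2 + 6*y^4 + 2*y^2*z^2 + 5*x*y*z - x^2 - 9*y^2 + 2
so trace(b^-4 a b a^2 b^-1 a^3) = trace(a^3 b^-4 a b a^2)*trace(b) - trace(a^3 b^-4 a b a^2 b) = x^5*y^5*z - x^4*y^6 - 2*x^4*y^4*z^2 - 3*x^5*y^3*z - x^3*y^5*z + x^3*y^3*z^3 + 4*x^4*y^4 + 5*x^4*y^2*z^2 + 2*x^2*y^6 + 3*x^2*y^4*z^2 + x^5*y*z + 3*x^3*y^3*z - 2*x^3*y*z^3 - x*y^5*z - x*y^3*z^3 - 3*x^4*y^2 - x^4*z^2 - 8*x^2*y^4 - 8*x^2*y^2*z^2 + 3*x*y^3*z + 2*x*y*z^3 + 5*x^2*y^2 + 2*x^2*z^2 - y^4 - 2*x*y*z + x^2 + 4*y^2 - 2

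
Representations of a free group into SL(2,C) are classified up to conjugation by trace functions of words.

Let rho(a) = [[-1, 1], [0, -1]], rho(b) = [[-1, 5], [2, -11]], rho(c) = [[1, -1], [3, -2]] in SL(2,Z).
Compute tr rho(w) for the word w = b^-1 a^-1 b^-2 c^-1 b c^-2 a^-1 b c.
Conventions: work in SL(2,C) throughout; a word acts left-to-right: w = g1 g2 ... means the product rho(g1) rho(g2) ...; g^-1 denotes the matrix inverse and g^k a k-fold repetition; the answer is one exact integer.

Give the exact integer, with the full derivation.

441916

rho(b^-1) = [[-11, -5], [-2, -1]]
... * rho(a^-1) = [[-1, -1], [0, -1]]  ->  [[11, 16], [2, 3]]
... * rho(b^-1) = [[-11, -5], [-2, -1]]  ->  [[-153, -71], [-28, -13]]
... * rho(b^-1) = [[-11, -5], [-2, -1]]  ->  [[1825, 836], [334, 153]]
... * rho(c^-1) = [[-2, 1], [-3, 1]]  ->  [[-6158, 2661], [-1127, 487]]
... * rho(b) = [[-1, 5], [2, -11]]  ->  [[11480, -60061], [2101, -10992]]
... * rho(c^-1) = [[-2, 1], [-3, 1]]  ->  [[157223, -48581], [28774, -8891]]
... * rho(c^-1) = [[-2, 1], [-3, 1]]  ->  [[-168703, 108642], [-30875, 19883]]
... * rho(a^-1) = [[-1, -1], [0, -1]]  ->  [[168703, 60061], [30875, 10992]]
... * rho(b) = [[-1, 5], [2, -11]]  ->  [[-48581, 182844], [-8891, 33463]]
... * rho(c) = [[1, -1], [3, -2]]  ->  [[499951, -317107], [91498, -58035]]
tr = 499951 + -58035 = 441916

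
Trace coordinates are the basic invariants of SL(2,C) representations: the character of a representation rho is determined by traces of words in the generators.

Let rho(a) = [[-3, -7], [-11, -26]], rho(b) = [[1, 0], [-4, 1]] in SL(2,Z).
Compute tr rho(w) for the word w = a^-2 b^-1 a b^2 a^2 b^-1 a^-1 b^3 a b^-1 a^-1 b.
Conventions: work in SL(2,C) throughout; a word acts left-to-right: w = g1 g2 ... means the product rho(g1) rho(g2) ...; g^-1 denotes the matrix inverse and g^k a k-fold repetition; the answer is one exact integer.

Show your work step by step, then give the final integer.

rho(a^-1) = [[-26, 7], [11, -3]]
... * rho(a^-1) = [[-26, 7], [11, -3]]  ->  [[753, -203], [-319, 86]]
... * rho(b^-1) = [[1, 0], [4, 1]]  ->  [[-59, -203], [25, 86]]
... * rho(a) = [[-3, -7], [-11, -26]]  ->  [[2410, 5691], [-1021, -2411]]
... * rho(b) = [[1, 0], [-4, 1]]  ->  [[-20354, 5691], [8623, -2411]]
... * rho(b) = [[1, 0], [-4, 1]]  ->  [[-43118, 5691], [18267, -2411]]
... * rho(a) = [[-3, -7], [-11, -26]]  ->  [[66753, 153860], [-28280, -65183]]
... * rho(a) = [[-3, -7], [-11, -26]]  ->  [[-1892719, -4467631], [801853, 1892718]]
... * rho(b^-1) = [[1, 0], [4, 1]]  ->  [[-19763243, -4467631], [8372725, 1892718]]
... * rho(a^-1) = [[-26, 7], [11, -3]]  ->  [[464700377, -124939808], [-196870952, 52930921]]
... * rho(b) = [[1, 0], [-4, 1]]  ->  [[964459609, -124939808], [-408594636, 52930921]]
... * rho(b) = [[1, 0], [-4, 1]]  ->  [[1464218841, -124939808], [-620318320, 52930921]]
... * rho(b) = [[1, 0], [-4, 1]]  ->  [[1963978073, -124939808], [-832042004, 52930921]]
... * rho(a) = [[-3, -7], [-11, -26]]  ->  [[-4517596331, -10499411503], [1913885881, 4448090082]]
... * rho(b^-1) = [[1, 0], [4, 1]]  ->  [[-46515242343, -10499411503], [19706246209, 4448090082]]
... * rho(a^-1) = [[-26, 7], [11, -3]]  ->  [[1093902774385, -294108461892], [-463433410532, 124599453217]]
... * rho(b) = [[1, 0], [-4, 1]]  ->  [[2270336621953, -294108461892], [-961831223400, 124599453217]]
tr = 2270336621953 + 124599453217 = 2394936075170

2394936075170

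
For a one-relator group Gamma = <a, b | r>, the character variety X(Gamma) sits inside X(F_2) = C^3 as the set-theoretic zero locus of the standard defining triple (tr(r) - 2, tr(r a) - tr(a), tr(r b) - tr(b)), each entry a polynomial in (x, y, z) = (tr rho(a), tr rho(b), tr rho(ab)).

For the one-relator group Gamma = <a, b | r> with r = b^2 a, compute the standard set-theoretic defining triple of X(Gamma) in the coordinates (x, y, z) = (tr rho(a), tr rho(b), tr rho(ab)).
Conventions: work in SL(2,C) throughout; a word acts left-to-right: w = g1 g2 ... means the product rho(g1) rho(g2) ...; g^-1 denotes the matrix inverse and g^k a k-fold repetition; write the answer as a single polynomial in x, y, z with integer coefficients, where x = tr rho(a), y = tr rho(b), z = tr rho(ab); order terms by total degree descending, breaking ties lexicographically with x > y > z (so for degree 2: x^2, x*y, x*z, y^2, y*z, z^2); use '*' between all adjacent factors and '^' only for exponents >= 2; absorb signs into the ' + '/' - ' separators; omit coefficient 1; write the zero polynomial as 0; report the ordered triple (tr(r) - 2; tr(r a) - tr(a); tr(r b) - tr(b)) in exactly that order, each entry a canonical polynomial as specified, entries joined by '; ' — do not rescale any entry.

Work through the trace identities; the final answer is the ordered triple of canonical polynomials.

trace(b^2 a) = trace(b) * trace(a b) - trace(a)  (reduce the b square) = y*z - x
and trace(a^2 b) = trace(a) * trace(b a) - trace(b) = x*z - y
next, trace(a^2) = trace(a) * trace(a) - trace(1) = x^2 - 2
trace(b^2 a^2) = trace(b) * trace(a^2 b) - trace(a^2) = x*y*z - x^2 - y^2 + 2
next, trace(b^2 a b) = trace(b) * trace(a b^2) - trace(a b)  (reduce the b square) = y^2*z - x*y - z
assemble the triple (trace(r) - 2; trace(r a) - x; trace(r b) - y)

y*z - x - 2; x*y*z - x^2 - y^2 - x + 2; y^2*z - x*y - y - z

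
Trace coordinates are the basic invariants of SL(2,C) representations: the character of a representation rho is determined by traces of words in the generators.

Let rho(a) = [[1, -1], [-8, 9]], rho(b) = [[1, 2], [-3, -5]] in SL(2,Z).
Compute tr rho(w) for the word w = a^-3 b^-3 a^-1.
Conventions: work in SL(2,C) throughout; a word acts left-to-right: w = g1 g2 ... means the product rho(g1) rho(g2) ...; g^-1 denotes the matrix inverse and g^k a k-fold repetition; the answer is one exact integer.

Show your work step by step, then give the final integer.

rho(a^-1) = [[9, 1], [8, 1]]
... * rho(a^-1) = [[9, 1], [8, 1]]  ->  [[89, 10], [80, 9]]
... * rho(a^-1) = [[9, 1], [8, 1]]  ->  [[881, 99], [792, 89]]
... * rho(b^-1) = [[-5, -2], [3, 1]]  ->  [[-4108, -1663], [-3693, -1495]]
... * rho(b^-1) = [[-5, -2], [3, 1]]  ->  [[15551, 6553], [13980, 5891]]
... * rho(b^-1) = [[-5, -2], [3, 1]]  ->  [[-58096, -24549], [-52227, -22069]]
... * rho(a^-1) = [[9, 1], [8, 1]]  ->  [[-719256, -82645], [-646595, -74296]]
tr = -719256 + -74296 = -793552

-793552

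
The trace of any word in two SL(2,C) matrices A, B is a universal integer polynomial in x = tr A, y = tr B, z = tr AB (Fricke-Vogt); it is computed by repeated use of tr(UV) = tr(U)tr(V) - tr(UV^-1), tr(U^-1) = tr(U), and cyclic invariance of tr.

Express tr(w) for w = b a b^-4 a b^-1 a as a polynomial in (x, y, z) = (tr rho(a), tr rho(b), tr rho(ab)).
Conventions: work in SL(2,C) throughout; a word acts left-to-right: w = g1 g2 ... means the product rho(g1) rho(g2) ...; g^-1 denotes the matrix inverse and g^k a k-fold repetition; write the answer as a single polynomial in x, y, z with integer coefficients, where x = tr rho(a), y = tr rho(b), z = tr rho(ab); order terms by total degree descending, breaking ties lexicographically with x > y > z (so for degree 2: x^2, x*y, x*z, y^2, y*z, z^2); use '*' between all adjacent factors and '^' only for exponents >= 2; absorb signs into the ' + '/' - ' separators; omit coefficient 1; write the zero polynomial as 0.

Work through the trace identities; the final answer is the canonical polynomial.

reduce: trace(a b a) = trace(a)*trace(b a) - trace(b)   [square of a] = x*z - y
so trace(a^2 b a) = trace(a)*trace(a b a) - trace(a b)   [square of a] = x^2*z - x*y - z
reduce: trace(b a b a) = trace(a b)*trace(a b) - trace(1)   [split at a repeated a] = z^2 - 2
reduce: trace(b a b) = trace(b)*trace(a b) - trace(a)   [square of b] = y*z - x
trace(a^2 b a b) = trace(a)*trace(b a b a) - trace(b a b)   [square of a] = x*z^2 - y*z - x
trace(a b a b^-1 a) = trace(a^2 b a)*trace(b) - trace(a^2 b a b)   [inverse elimination on b] = x^2*y*z - x*y^2 - x*z^2 + x
trace(a b a b a b) = trace(a b a b)*trace(a b) - trace(b a)   [split at a repeated a] = z^3 - 3*z
reduce: trace(a b a b^-1 a b) = trace(a b a b a)*trace(b) - trace(a b a b a b)   [inverse elimination on b] = x*y*z^2 - y^2*z - z^3 - x*y + 3*z
reduce: trace(b^-1 a b^-1 a b a) = trace(a b a b^-1 a)*trace(b) - trace(a b a b^-1 a b)   [inverse elimination on b] = x^2*y^2*z - x*y^3 - 2*x*y*z^2 + y^2*z + z^3 + 2*x*y - 3*z
so trace(a b^-1 a b a) = trace(a b a^2)*trace(b) - trace(a b a^2 b)   [inverse elimination on b] = x^2*y*z - x*y^2 - x*z^2 + x
trace(a b^-1 a b a b^-2) = trace(b^-1 a b^-1 a b a)*trace(b) - trace(b^-1 a b^-1 a b a b)   [inverse elimination on b] = x^2*y^3*z - x*y^4 - 2*x*y^2*z^2 - x^2*y*z + y^3*z + y*z^3 + 3*x*y^2 + x*z^2 - 3*y*z - x
so trace(b^-2 a b^-1 a b a b^-1) = trace(a b^-1 a b a b^-2)*trace(b) - trace(a b^-1 a b a b^-1)   [inverse elimination on b] = x^2*y^4*z - x*y^5 - 2*x*y^3*z^2 - 2*x^2*y^2*z + y^4*z + y^2*z^3 + 4*x*y^3 + 3*x*y*z^2 - 4*y^2*z - z^3 - 3*x*y + 3*z
so trace(b a b^-4 a b^-1 a) = trace(b^-2 a b^-1 a b a b^-1)*trace(b) - trace(b^-2 a b^-1 a b a)   [inverse elimination on b] = x^2*y^5*z - x*y^6 - 2*x*y^4*z^2 - 3*x^2*y^3*z + y^5*z + y^3*z^3 + 5*x*y^4 + 5*x*y^2*z^2 + x^2*y*z - 5*y^3*z - 2*y*z^3 - 6*x*y^2 - x*z^2 + 6*y*z + x

x^2*y^5*z - x*y^6 - 2*x*y^4*z^2 - 3*x^2*y^3*z + y^5*z + y^3*z^3 + 5*x*y^4 + 5*x*y^2*z^2 + x^2*y*z - 5*y^3*z - 2*y*z^3 - 6*x*y^2 - x*z^2 + 6*y*z + x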